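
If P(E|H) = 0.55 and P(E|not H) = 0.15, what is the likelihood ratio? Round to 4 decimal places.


Likelihood ratio = P(E|H) / P(E|not H)
= 0.55 / 0.15
= 3.6667

3.6667


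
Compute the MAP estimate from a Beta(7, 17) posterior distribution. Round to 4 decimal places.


MAP = mode of Beta distribution
= (alpha - 1)/(alpha + beta - 2)
= (7-1)/(7+17-2)
= 6/22 = 0.2727

0.2727


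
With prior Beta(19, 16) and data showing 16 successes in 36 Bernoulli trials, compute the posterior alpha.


Conjugate update: alpha_posterior = alpha_prior + k
= 19 + 16 = 35

35


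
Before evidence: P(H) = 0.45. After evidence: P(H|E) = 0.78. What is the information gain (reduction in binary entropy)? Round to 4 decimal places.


Prior entropy = 0.9928
Posterior entropy = 0.7602
Information gain = 0.9928 - 0.7602 = 0.2326

0.2326


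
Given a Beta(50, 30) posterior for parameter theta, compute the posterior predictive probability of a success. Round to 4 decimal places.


For a Beta-Bernoulli model, the predictive probability is the mean:
P(success) = 50/(50+30) = 50/80 = 0.625

0.625


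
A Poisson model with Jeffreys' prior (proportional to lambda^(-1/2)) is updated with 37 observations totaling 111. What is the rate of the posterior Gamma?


Posterior = Gamma(0.5 + S, n)
= Gamma(0.5 + 111, 37)
Posterior rate = 0 + n = 37

37.0


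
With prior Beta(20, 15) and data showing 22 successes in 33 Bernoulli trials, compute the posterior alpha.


Conjugate update: alpha_posterior = alpha_prior + k
= 20 + 22 = 42

42


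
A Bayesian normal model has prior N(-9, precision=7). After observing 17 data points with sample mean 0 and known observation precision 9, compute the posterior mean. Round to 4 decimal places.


Posterior mean = (prior_precision * prior_mean + n * data_precision * data_mean) / (prior_precision + n * data_precision)
Numerator = 7*-9 + 17*9*0 = -63
Denominator = 7 + 17*9 = 160
Posterior mean = -0.3937

-0.3937


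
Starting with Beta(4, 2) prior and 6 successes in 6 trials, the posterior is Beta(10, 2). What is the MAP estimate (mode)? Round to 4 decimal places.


The mode of Beta(a, b) when a > 1 and b > 1 is (a-1)/(a+b-2)
= (10 - 1) / (10 + 2 - 2)
= 9 / 10
= 0.9

0.9


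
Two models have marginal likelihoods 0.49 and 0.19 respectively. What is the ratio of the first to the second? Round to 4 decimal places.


Evidence ratio = 0.49 / 0.19
= 2.5789

2.5789


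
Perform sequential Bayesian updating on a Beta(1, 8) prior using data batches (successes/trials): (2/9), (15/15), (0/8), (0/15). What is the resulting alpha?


Accumulate successes: 17
Posterior alpha = prior alpha + sum of successes
= 1 + 17 = 18

18


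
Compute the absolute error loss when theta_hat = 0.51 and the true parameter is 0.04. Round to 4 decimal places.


L = |theta_hat - theta_true|
= |0.51 - 0.04| = 0.47

0.47


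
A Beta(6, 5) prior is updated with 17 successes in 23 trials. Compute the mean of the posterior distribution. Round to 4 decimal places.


After update: Beta(23, 11)
Mean = 23 / (23 + 11) = 23 / 34
= 0.6765

0.6765


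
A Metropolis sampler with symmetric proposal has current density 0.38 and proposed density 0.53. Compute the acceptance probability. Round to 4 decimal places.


For symmetric proposals, acceptance = min(1, pi(x*)/pi(x))
= min(1, 0.53/0.38)
= min(1, 1.3947) = 1.0

1.0


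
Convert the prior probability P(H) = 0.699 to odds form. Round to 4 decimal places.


P(not H) = 1 - 0.699 = 0.301
Odds = 0.699 / 0.301 = 2.3223

2.3223


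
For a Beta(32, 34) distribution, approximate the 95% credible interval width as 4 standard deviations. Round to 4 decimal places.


Variance of Beta(a,b) = ab / ((a+b)^2 * (a+b+1))
= 32*34 / ((66)^2 * 67)
= 0.0037
SD = sqrt(0.0037) = 0.0611
Width = 4 * SD = 0.2442

0.2442


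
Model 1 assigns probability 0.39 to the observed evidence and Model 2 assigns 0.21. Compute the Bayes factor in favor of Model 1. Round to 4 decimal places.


BF = P(data|M1) / P(data|M2)
= 0.39 / 0.21 = 1.8571

1.8571


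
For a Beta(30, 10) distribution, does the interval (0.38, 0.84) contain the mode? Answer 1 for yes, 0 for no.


Mode of Beta(a,b) = (a-1)/(a+b-2)
= (30-1)/(30+10-2) = 0.7632
Check: 0.38 <= 0.7632 <= 0.84?
Result: 1

1


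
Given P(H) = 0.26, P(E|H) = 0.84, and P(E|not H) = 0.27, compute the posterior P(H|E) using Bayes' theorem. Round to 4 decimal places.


By Bayes' theorem: P(H|E) = P(E|H)*P(H) / P(E)
P(E) = P(E|H)*P(H) + P(E|not H)*P(not H)
P(E) = 0.84*0.26 + 0.27*0.74 = 0.4182
P(H|E) = 0.84*0.26 / 0.4182 = 0.5222

0.5222


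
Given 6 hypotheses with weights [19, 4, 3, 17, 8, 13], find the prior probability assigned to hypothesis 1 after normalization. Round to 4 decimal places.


To normalize, divide each weight by the sum of all weights.
Sum = 64
Prior(H1) = 19/64 = 0.2969

0.2969


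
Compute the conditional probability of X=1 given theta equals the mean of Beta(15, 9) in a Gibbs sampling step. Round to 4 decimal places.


Mean of Beta(15, 9) = 0.625
P(X=1 | theta=0.625) = 0.625

0.625


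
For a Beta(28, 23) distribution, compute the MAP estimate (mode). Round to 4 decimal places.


MAP = mode = (a-1)/(a+b-2)
= (28-1)/(28+23-2)
= 27/49 = 0.551

0.551


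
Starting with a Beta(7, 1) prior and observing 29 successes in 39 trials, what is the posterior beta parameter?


Posterior beta = prior beta + failures
Failures = 39 - 29 = 10
beta_post = 1 + 10 = 11

11


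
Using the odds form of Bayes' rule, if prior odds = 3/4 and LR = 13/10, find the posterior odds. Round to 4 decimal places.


Bayes' rule in odds form: posterior odds = prior odds * LR
= (3 * 13) / (4 * 10)
= 39/40 = 0.975

0.975


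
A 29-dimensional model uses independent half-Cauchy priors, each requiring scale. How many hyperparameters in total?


Per parameter: 1 (scale).
Total = 29 * 1 = 29

29


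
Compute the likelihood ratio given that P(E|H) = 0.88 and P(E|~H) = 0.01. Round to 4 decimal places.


LR = P(E|H) / P(E|~H)
= 0.88 / 0.01 = 88.0

88.0


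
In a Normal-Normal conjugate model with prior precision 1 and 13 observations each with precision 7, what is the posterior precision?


Posterior precision = prior precision + n * observation precision
= 1 + 13 * 7
= 1 + 91 = 92

92


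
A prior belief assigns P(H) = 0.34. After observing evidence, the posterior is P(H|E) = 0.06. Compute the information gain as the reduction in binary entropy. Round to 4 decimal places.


H(prior) = -0.34*log2(0.34) - 0.66*log2(0.66)
= 0.9248
H(post) = -0.06*log2(0.06) - 0.94*log2(0.94)
= 0.3274
IG = 0.9248 - 0.3274 = 0.5974

0.5974


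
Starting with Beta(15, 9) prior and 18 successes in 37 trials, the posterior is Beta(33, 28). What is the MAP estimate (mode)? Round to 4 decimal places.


The mode of Beta(a, b) when a > 1 and b > 1 is (a-1)/(a+b-2)
= (33 - 1) / (33 + 28 - 2)
= 32 / 59
= 0.5424

0.5424


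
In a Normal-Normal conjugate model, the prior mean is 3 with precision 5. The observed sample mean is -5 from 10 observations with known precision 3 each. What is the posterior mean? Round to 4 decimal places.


Posterior precision = tau0 + n*tau = 5 + 10*3 = 35
Posterior mean = (tau0*mu0 + n*tau*xbar) / posterior_precision
= (5*3 + 10*3*-5) / 35
= -135 / 35 = -3.8571

-3.8571


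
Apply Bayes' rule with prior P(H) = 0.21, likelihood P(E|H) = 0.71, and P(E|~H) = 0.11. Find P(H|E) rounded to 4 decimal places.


Step 1: Compute marginal P(E) = P(E|H)P(H) + P(E|~H)P(~H)
= 0.71*0.21 + 0.11*0.79 = 0.236
Step 2: P(H|E) = P(E|H)P(H)/P(E) = 0.1491/0.236
= 0.6318

0.6318


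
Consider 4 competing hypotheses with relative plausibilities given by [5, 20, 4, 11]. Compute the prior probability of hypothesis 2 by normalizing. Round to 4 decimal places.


Sum of weights = 5 + 20 + 4 + 11 = 40
Normalized prior for H2 = 20 / 40
= 0.5

0.5


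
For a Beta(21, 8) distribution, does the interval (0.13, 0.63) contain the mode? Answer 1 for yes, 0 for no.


Mode of Beta(a,b) = (a-1)/(a+b-2)
= (21-1)/(21+8-2) = 0.7407
Check: 0.13 <= 0.7407 <= 0.63?
Result: 0

0


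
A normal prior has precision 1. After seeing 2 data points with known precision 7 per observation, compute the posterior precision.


In the conjugate normal model, precisions add:
tau_posterior = tau_prior + n * tau_data
= 1 + 2*7 = 15

15


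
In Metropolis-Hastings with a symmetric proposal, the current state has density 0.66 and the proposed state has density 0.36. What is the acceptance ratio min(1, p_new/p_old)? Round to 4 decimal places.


Ratio = p_new / p_old = 0.36 / 0.66 = 0.5455
Acceptance = min(1, 0.5455) = 0.5455

0.5455


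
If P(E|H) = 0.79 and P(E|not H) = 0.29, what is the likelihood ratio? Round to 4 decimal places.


Likelihood ratio = P(E|H) / P(E|not H)
= 0.79 / 0.29
= 2.7241

2.7241


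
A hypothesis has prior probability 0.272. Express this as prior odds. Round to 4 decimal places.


Odds = P(H) / P(not H) = 0.272 / 0.728
= 0.3736

0.3736


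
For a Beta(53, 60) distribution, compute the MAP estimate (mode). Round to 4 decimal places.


MAP = mode = (a-1)/(a+b-2)
= (53-1)/(53+60-2)
= 52/111 = 0.4685

0.4685


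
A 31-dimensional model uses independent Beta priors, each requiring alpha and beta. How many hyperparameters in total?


Per parameter: 2 (alpha and beta).
Total = 31 * 2 = 62

62


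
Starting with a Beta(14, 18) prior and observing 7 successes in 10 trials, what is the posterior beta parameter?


Posterior beta = prior beta + failures
Failures = 10 - 7 = 3
beta_post = 18 + 3 = 21

21


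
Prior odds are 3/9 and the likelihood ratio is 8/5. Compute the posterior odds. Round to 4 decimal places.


Posterior odds = prior odds * likelihood ratio
= (3/9) * (8/5)
= 24 / 45
= 0.5333

0.5333


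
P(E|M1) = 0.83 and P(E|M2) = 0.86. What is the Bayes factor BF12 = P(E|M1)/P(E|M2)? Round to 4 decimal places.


Bayes factor BF12 = P(E|M1) / P(E|M2)
= 0.83 / 0.86
= 0.9651

0.9651


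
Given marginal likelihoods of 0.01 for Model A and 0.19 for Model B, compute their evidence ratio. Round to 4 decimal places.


Ratio = ML(A) / ML(B) = 0.01/0.19
= 0.0526

0.0526


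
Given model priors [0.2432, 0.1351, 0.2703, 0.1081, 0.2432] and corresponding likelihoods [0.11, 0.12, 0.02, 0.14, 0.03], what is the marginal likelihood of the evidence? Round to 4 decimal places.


P(E) = sum_i P(M_i) P(E|M_i)
= 0.0268 + 0.0162 + 0.0054 + 0.0151 + 0.0073
= 0.0708

0.0708


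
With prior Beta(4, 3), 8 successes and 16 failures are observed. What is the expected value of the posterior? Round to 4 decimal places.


Posterior = Beta(12, 19)
E[theta] = alpha/(alpha+beta)
= 12/31 = 0.3871

0.3871


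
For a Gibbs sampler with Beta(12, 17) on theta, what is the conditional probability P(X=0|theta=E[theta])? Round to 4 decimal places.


E[theta] = 12/(12+17) = 0.4138
P(X=0|theta) = 1 - theta = 0.5862

0.5862


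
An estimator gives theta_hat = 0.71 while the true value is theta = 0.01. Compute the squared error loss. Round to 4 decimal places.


The squared error loss is (theta_hat - theta)^2
= (0.71 - 0.01)^2
= (0.7)^2 = 0.49

0.49


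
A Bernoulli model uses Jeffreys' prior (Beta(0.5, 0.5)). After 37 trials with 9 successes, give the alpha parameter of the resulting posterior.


Posterior = Beta(prior_alpha + successes, prior_beta + failures)
= Beta(0.5 + 9, 0.5 + 28)
Posterior alpha = 0.5 + k = 0.5 + 9 = 9.5

9.5


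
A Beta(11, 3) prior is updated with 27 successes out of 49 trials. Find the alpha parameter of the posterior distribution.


In the Beta-Binomial conjugate update:
alpha_post = alpha_prior + successes
= 11 + 27
= 38

38


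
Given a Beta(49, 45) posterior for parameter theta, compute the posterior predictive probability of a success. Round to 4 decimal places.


For a Beta-Bernoulli model, the predictive probability is the mean:
P(success) = 49/(49+45) = 49/94 = 0.5213

0.5213


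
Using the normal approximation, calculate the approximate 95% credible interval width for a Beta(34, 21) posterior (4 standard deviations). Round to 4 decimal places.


Var(Beta) = 34*21/(55^2 * 56) = 0.0042
SD = 0.0649
Width ~ 4*SD = 0.2597

0.2597


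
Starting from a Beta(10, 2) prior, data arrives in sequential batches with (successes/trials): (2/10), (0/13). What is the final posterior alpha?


In sequential Bayesian updating, we sum all successes.
Total successes = 2
Final alpha = 10 + 2 = 12

12


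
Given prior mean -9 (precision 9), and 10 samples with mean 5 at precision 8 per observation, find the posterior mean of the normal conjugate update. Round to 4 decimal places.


The posterior mean is a precision-weighted average of prior and data.
Post. prec. = 9 + 80 = 89
Post. mean = (-81 + 400)/89 = 319/89 = 3.5843

3.5843


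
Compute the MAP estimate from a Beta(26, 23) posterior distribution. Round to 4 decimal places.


MAP = mode of Beta distribution
= (alpha - 1)/(alpha + beta - 2)
= (26-1)/(26+23-2)
= 25/47 = 0.5319

0.5319


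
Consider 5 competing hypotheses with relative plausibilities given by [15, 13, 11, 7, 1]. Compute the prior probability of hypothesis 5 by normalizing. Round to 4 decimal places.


Sum of weights = 15 + 13 + 11 + 7 + 1 = 47
Normalized prior for H5 = 1 / 47
= 0.0213

0.0213


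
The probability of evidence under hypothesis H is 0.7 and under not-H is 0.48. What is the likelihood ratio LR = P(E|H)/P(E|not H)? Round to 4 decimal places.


LR = 0.7 / 0.48
= 1.4583

1.4583


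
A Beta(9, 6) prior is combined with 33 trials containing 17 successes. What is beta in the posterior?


In conjugate updating:
beta_posterior = beta_prior + (n - k)
= 6 + (33 - 17)
= 6 + 16 = 22

22


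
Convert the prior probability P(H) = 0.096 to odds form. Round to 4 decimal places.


P(not H) = 1 - 0.096 = 0.904
Odds = 0.096 / 0.904 = 0.1062

0.1062


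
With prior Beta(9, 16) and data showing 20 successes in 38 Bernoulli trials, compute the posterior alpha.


Conjugate update: alpha_posterior = alpha_prior + k
= 9 + 20 = 29

29


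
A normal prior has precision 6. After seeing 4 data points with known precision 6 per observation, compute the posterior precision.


In the conjugate normal model, precisions add:
tau_posterior = tau_prior + n * tau_data
= 6 + 4*6 = 30

30


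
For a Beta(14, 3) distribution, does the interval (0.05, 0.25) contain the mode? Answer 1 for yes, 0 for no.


Mode of Beta(a,b) = (a-1)/(a+b-2)
= (14-1)/(14+3-2) = 0.8667
Check: 0.05 <= 0.8667 <= 0.25?
Result: 0

0


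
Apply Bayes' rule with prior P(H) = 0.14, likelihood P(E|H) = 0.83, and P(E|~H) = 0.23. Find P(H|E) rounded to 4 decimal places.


Step 1: Compute marginal P(E) = P(E|H)P(H) + P(E|~H)P(~H)
= 0.83*0.14 + 0.23*0.86 = 0.314
Step 2: P(H|E) = P(E|H)P(H)/P(E) = 0.1162/0.314
= 0.3701

0.3701


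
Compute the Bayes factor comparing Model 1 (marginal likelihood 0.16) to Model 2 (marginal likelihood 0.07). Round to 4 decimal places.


BF12 = marginal likelihood of M1 / marginal likelihood of M2
= 0.16/0.07
= 2.2857

2.2857


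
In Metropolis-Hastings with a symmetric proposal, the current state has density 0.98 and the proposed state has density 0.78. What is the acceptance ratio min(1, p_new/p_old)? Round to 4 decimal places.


Ratio = p_new / p_old = 0.78 / 0.98 = 0.7959
Acceptance = min(1, 0.7959) = 0.7959

0.7959


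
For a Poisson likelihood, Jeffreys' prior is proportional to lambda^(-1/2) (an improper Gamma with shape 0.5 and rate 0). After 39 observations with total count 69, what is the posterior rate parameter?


Jeffreys' prior for Poisson is proportional to lambda^(-1/2).
Posterior is Gamma(0.5 + S, 0 + n) = Gamma(0.5 + 69, 39).
Posterior rate = 0 + n = 39

39.0


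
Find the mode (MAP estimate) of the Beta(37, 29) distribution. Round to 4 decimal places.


For Beta(a,b) with a,b > 1:
Mode = (a-1)/(a+b-2) = (37-1)/(66-2)
= 36/64 = 0.5625

0.5625


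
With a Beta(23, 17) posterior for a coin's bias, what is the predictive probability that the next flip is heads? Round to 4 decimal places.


The predictive probability equals the posterior mean.
P(next = heads) = alpha / (alpha + beta)
= 23 / 40 = 0.575

0.575


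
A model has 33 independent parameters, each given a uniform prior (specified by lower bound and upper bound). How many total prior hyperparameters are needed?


Each uniform prior needs 2 hyperparameters (lower bound and upper bound).
Total = 2 * 33 = 66

66


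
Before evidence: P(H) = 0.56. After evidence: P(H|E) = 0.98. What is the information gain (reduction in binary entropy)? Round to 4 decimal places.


Prior entropy = 0.9896
Posterior entropy = 0.1414
Information gain = 0.9896 - 0.1414 = 0.8481

0.8481


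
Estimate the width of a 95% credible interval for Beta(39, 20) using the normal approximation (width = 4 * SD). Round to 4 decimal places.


For Beta(a,b): Var = ab/((a+b)^2(a+b+1))
Var = 0.0037, SD = 0.0611
Approximate 95% CI width = 4 * 0.0611 = 0.2444

0.2444


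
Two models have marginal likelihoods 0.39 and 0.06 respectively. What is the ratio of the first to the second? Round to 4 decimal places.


Evidence ratio = 0.39 / 0.06
= 6.5

6.5


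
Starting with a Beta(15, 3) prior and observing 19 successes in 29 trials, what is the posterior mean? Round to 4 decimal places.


Posterior parameters: alpha = 15 + 19 = 34
beta = 3 + 10 = 13
Posterior mean = alpha / (alpha + beta) = 34 / 47
= 0.7234

0.7234


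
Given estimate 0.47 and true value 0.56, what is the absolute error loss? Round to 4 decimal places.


Absolute error = |estimate - true|
= |-0.09| = 0.09

0.09


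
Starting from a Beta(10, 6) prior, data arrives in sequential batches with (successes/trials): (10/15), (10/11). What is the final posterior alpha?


In sequential Bayesian updating, we sum all successes.
Total successes = 20
Final alpha = 10 + 20 = 30

30


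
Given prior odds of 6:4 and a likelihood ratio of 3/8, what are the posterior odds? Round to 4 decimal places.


Posterior odds = prior odds * LR
Prior odds = 6/4 = 1.5
LR = 3/8 = 0.375
Posterior odds = 1.5 * 0.375 = 0.5625

0.5625


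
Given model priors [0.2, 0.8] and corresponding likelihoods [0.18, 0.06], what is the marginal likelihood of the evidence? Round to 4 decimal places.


P(E) = sum_i P(M_i) P(E|M_i)
= 0.036 + 0.048
= 0.084

0.084


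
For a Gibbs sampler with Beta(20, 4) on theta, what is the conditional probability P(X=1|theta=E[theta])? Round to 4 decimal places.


E[theta] = 20/(20+4) = 0.8333
P(X=1|theta) = theta = 0.8333

0.8333


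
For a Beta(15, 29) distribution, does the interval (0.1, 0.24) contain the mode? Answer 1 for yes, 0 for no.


Mode of Beta(a,b) = (a-1)/(a+b-2)
= (15-1)/(15+29-2) = 0.3333
Check: 0.1 <= 0.3333 <= 0.24?
Result: 0

0


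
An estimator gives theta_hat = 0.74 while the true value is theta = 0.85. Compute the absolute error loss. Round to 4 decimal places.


The absolute error loss is |theta_hat - theta|
= |0.74 - 0.85|
= 0.11

0.11


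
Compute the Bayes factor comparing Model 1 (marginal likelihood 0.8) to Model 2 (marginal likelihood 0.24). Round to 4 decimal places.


BF12 = marginal likelihood of M1 / marginal likelihood of M2
= 0.8/0.24
= 3.3333

3.3333


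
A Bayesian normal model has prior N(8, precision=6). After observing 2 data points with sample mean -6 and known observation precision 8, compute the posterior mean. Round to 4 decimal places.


Posterior mean = (prior_precision * prior_mean + n * data_precision * data_mean) / (prior_precision + n * data_precision)
Numerator = 6*8 + 2*8*-6 = -48
Denominator = 6 + 2*8 = 22
Posterior mean = -2.1818

-2.1818


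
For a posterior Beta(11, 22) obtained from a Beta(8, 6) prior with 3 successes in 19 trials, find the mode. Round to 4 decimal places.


Mode = (alpha - 1) / (alpha + beta - 2)
= 10 / 31
= 0.3226

0.3226


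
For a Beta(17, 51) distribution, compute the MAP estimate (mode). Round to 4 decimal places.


MAP = mode = (a-1)/(a+b-2)
= (17-1)/(17+51-2)
= 16/66 = 0.2424

0.2424


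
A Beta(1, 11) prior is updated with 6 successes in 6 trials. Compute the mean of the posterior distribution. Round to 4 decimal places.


After update: Beta(7, 11)
Mean = 7 / (7 + 11) = 7 / 18
= 0.3889

0.3889


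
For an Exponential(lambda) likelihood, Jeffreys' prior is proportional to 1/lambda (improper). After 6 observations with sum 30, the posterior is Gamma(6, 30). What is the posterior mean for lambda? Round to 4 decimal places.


Posterior = Gamma(n, sum_x) = Gamma(6, 30)
Posterior mean = shape/rate = 6/30
= 0.2

0.2


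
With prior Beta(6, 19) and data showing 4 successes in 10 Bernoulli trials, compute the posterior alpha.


Conjugate update: alpha_posterior = alpha_prior + k
= 6 + 4 = 10

10


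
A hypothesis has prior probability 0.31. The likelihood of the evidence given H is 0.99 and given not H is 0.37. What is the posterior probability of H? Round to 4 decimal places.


Using Bayes' theorem:
P(E) = 0.31 * 0.99 + 0.69 * 0.37
P(E) = 0.5622
P(H|E) = (0.31 * 0.99) / 0.5622 = 0.5459

0.5459


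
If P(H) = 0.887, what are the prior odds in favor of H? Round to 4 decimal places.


Prior odds = P(H) / (1 - P(H))
= 0.887 / 0.113
= 7.8496

7.8496


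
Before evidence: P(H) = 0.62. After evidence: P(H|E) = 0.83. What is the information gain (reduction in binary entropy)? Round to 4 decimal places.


Prior entropy = 0.958
Posterior entropy = 0.6577
Information gain = 0.958 - 0.6577 = 0.3003

0.3003


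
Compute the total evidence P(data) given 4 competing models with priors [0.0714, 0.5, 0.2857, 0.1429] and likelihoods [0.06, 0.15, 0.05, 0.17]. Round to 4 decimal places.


Marginal likelihood = sum P(model_i) * P(data|model_i)
Model 1: 0.0714 * 0.06 = 0.0043
Model 2: 0.5 * 0.15 = 0.075
Model 3: 0.2857 * 0.05 = 0.0143
Model 4: 0.1429 * 0.17 = 0.0243
Total = 0.1179

0.1179


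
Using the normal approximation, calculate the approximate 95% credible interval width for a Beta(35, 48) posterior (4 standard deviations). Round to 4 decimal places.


Var(Beta) = 35*48/(83^2 * 84) = 0.0029
SD = 0.0539
Width ~ 4*SD = 0.2155

0.2155


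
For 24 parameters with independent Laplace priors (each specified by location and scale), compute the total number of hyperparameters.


A Laplace prior has 2 hyperparameters per parameter.
Total = 24 * 2 = 48

48


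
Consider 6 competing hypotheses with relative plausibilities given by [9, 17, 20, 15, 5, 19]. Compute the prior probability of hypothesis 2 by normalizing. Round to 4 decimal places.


Sum of weights = 9 + 17 + 20 + 15 + 5 + 19 = 85
Normalized prior for H2 = 17 / 85
= 0.2

0.2


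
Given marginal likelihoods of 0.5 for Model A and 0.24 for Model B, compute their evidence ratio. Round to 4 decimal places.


Ratio = ML(A) / ML(B) = 0.5/0.24
= 2.0833

2.0833


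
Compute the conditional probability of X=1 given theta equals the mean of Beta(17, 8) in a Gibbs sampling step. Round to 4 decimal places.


Mean of Beta(17, 8) = 0.68
P(X=1 | theta=0.68) = 0.68

0.68


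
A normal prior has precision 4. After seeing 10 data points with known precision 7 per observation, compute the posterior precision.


In the conjugate normal model, precisions add:
tau_posterior = tau_prior + n * tau_data
= 4 + 10*7 = 74

74


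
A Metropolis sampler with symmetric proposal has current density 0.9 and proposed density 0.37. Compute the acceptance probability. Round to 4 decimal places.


For symmetric proposals, acceptance = min(1, pi(x*)/pi(x))
= min(1, 0.37/0.9)
= min(1, 0.4111) = 0.4111

0.4111


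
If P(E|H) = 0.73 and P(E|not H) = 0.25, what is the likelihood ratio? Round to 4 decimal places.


Likelihood ratio = P(E|H) / P(E|not H)
= 0.73 / 0.25
= 2.92

2.92


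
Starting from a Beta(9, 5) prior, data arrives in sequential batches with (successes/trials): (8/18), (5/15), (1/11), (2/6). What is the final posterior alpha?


In sequential Bayesian updating, we sum all successes.
Total successes = 16
Final alpha = 9 + 16 = 25

25


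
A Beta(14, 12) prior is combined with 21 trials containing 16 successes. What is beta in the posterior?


In conjugate updating:
beta_posterior = beta_prior + (n - k)
= 12 + (21 - 16)
= 12 + 5 = 17

17


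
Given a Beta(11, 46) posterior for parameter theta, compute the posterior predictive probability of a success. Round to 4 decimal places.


For a Beta-Bernoulli model, the predictive probability is the mean:
P(success) = 11/(11+46) = 11/57 = 0.193

0.193


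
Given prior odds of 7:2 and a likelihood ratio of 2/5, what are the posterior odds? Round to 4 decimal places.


Posterior odds = prior odds * LR
Prior odds = 7/2 = 3.5
LR = 2/5 = 0.4
Posterior odds = 3.5 * 0.4 = 1.4

1.4


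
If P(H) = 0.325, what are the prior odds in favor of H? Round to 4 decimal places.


Prior odds = P(H) / (1 - P(H))
= 0.325 / 0.675
= 0.4815

0.4815


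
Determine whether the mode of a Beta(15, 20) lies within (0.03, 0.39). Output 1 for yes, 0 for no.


First find the mode: (a-1)/(a+b-2) = 0.4242
Is 0.4242 in (0.03, 0.39)? 0

0


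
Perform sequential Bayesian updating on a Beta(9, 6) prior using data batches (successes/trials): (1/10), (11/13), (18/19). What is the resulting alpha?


Accumulate successes: 30
Posterior alpha = prior alpha + sum of successes
= 9 + 30 = 39

39


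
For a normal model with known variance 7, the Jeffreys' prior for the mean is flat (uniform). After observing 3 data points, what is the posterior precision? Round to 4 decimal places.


Jeffreys' prior for normal mean (known variance) is flat.
Prior precision = 0.
Posterior precision = prior_prec + n/sigma^2 = 0 + 3/7
= 0.4286

0.4286


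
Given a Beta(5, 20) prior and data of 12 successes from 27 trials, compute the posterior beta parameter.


Number of failures = 27 - 12 = 15
Posterior beta = 20 + 15 = 35

35


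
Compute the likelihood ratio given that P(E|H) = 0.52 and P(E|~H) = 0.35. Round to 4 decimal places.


LR = P(E|H) / P(E|~H)
= 0.52 / 0.35 = 1.4857

1.4857


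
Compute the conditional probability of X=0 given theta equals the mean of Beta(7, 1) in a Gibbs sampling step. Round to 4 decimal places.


Mean of Beta(7, 1) = 0.875
P(X=0 | theta=0.875) = 0.125

0.125


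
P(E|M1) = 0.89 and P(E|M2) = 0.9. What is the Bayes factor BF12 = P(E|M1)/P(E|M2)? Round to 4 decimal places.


Bayes factor BF12 = P(E|M1) / P(E|M2)
= 0.89 / 0.9
= 0.9889

0.9889


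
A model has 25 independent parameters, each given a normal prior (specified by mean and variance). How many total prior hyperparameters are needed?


Each normal prior needs 2 hyperparameters (mean and variance).
Total = 2 * 25 = 50

50


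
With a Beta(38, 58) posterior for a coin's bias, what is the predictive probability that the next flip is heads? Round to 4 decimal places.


The predictive probability equals the posterior mean.
P(next = heads) = alpha / (alpha + beta)
= 38 / 96 = 0.3958

0.3958


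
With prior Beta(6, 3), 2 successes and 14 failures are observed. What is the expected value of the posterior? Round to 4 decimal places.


Posterior = Beta(8, 17)
E[theta] = alpha/(alpha+beta)
= 8/25 = 0.32

0.32


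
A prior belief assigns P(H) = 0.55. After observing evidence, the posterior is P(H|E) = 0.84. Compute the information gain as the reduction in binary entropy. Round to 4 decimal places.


H(prior) = -0.55*log2(0.55) - 0.45*log2(0.45)
= 0.9928
H(post) = -0.84*log2(0.84) - 0.16*log2(0.16)
= 0.6343
IG = 0.9928 - 0.6343 = 0.3585

0.3585


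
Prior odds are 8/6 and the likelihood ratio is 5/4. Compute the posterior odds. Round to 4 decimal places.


Posterior odds = prior odds * likelihood ratio
= (8/6) * (5/4)
= 40 / 24
= 1.6667

1.6667


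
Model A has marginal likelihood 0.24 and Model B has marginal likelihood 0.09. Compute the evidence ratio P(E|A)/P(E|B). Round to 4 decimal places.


Evidence ratio = P(E|A) / P(E|B)
= 0.24 / 0.09
= 2.6667

2.6667


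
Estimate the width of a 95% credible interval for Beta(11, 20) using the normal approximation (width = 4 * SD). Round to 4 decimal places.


For Beta(a,b): Var = ab/((a+b)^2(a+b+1))
Var = 0.0072, SD = 0.0846
Approximate 95% CI width = 4 * 0.0846 = 0.3383

0.3383


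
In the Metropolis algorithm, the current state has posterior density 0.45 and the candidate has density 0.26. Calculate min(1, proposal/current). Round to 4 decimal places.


Ratio = 0.26/0.45 = 0.5778
Acceptance probability = min(1, 0.5778)
= 0.5778

0.5778


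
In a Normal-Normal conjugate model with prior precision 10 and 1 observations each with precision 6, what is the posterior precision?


Posterior precision = prior precision + n * observation precision
= 10 + 1 * 6
= 10 + 6 = 16

16


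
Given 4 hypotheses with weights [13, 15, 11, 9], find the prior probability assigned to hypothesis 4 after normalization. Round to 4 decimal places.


To normalize, divide each weight by the sum of all weights.
Sum = 48
Prior(H4) = 9/48 = 0.1875

0.1875


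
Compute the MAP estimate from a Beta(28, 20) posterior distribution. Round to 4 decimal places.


MAP = mode of Beta distribution
= (alpha - 1)/(alpha + beta - 2)
= (28-1)/(28+20-2)
= 27/46 = 0.587

0.587


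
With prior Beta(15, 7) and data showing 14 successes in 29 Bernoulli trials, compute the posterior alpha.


Conjugate update: alpha_posterior = alpha_prior + k
= 15 + 14 = 29

29


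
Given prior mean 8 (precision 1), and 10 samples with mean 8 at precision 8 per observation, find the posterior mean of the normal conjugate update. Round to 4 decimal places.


The posterior mean is a precision-weighted average of prior and data.
Post. prec. = 1 + 80 = 81
Post. mean = (8 + 640)/81 = 648/81 = 8.0

8.0


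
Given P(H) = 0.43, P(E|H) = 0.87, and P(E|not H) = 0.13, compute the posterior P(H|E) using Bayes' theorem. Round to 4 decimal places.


By Bayes' theorem: P(H|E) = P(E|H)*P(H) / P(E)
P(E) = P(E|H)*P(H) + P(E|not H)*P(not H)
P(E) = 0.87*0.43 + 0.13*0.57 = 0.4482
P(H|E) = 0.87*0.43 / 0.4482 = 0.8347

0.8347


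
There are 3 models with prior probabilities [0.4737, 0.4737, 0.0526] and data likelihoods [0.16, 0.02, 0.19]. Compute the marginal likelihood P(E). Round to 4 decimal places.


P(E) = sum over models of P(M_i) * P(E|M_i)
= 0.4737*0.16 + 0.4737*0.02 + 0.0526*0.19
= 0.0953

0.0953


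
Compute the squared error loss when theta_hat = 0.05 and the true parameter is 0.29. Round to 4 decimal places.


L = (theta_hat - theta_true)^2
= (0.05 - 0.29)^2
= -0.24^2 = 0.0576

0.0576


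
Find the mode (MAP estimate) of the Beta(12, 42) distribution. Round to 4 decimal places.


For Beta(a,b) with a,b > 1:
Mode = (a-1)/(a+b-2) = (12-1)/(54-2)
= 11/52 = 0.2115

0.2115


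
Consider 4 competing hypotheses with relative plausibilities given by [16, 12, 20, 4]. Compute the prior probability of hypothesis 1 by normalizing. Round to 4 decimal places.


Sum of weights = 16 + 12 + 20 + 4 = 52
Normalized prior for H1 = 16 / 52
= 0.3077

0.3077


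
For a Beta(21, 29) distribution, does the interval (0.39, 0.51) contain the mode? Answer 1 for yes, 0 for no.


Mode of Beta(a,b) = (a-1)/(a+b-2)
= (21-1)/(21+29-2) = 0.4167
Check: 0.39 <= 0.4167 <= 0.51?
Result: 1

1


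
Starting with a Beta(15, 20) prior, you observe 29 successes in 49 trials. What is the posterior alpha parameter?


For a Beta-Binomial conjugate model:
Posterior alpha = prior alpha + number of successes
= 15 + 29 = 44

44


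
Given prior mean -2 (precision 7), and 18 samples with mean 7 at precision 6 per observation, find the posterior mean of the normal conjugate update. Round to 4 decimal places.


The posterior mean is a precision-weighted average of prior and data.
Post. prec. = 7 + 108 = 115
Post. mean = (-14 + 756)/115 = 742/115 = 6.4522

6.4522


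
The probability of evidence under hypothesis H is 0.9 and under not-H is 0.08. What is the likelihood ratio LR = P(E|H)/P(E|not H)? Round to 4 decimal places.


LR = 0.9 / 0.08
= 11.25

11.25


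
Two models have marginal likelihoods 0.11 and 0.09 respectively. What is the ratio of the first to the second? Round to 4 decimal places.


Evidence ratio = 0.11 / 0.09
= 1.2222

1.2222


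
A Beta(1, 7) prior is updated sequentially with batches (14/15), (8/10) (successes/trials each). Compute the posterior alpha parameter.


Sequential conjugate updating is equivalent to a single batch update.
Total successes across all batches = 22
alpha_posterior = alpha_prior + total_successes = 1 + 22
= 23

23


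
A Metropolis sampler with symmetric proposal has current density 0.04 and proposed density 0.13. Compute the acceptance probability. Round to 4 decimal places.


For symmetric proposals, acceptance = min(1, pi(x*)/pi(x))
= min(1, 0.13/0.04)
= min(1, 3.25) = 1.0

1.0


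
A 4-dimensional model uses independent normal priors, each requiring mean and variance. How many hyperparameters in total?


Per parameter: 2 (mean and variance).
Total = 4 * 2 = 8

8


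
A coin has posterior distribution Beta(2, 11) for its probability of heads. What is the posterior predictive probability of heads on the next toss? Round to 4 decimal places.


Posterior predictive = E[theta] = alpha/(alpha+beta)
= 2/13
= 0.1538

0.1538


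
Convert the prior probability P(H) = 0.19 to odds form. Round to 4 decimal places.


P(not H) = 1 - 0.19 = 0.81
Odds = 0.19 / 0.81 = 0.2346

0.2346


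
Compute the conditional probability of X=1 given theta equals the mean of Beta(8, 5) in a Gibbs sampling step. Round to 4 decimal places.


Mean of Beta(8, 5) = 0.6154
P(X=1 | theta=0.6154) = 0.6154

0.6154


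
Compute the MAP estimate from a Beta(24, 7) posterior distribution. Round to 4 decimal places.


MAP = mode of Beta distribution
= (alpha - 1)/(alpha + beta - 2)
= (24-1)/(24+7-2)
= 23/29 = 0.7931

0.7931


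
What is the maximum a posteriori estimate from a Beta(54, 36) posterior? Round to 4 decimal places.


The MAP estimate equals the mode of the distribution.
Mode of Beta(a,b) = (a-1)/(a+b-2)
= 53/88
= 0.6023

0.6023


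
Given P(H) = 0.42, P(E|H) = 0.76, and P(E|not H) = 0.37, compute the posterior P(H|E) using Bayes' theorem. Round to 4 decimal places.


By Bayes' theorem: P(H|E) = P(E|H)*P(H) / P(E)
P(E) = P(E|H)*P(H) + P(E|not H)*P(not H)
P(E) = 0.76*0.42 + 0.37*0.58 = 0.5338
P(H|E) = 0.76*0.42 / 0.5338 = 0.598

0.598


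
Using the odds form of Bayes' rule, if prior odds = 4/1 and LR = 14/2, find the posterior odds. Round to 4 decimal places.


Bayes' rule in odds form: posterior odds = prior odds * LR
= (4 * 14) / (1 * 2)
= 56/2 = 28.0

28.0


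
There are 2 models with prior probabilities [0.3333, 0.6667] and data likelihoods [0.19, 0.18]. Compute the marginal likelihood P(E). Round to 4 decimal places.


P(E) = sum over models of P(M_i) * P(E|M_i)
= 0.3333*0.19 + 0.6667*0.18
= 0.1833

0.1833


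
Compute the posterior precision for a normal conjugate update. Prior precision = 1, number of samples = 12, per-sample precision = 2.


tau_post = tau_0 + n * tau
= 1 + 12 * 2 = 25

25


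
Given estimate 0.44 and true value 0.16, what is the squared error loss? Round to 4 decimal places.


Squared error = (estimate - true)^2
Difference = 0.28
Loss = 0.28^2 = 0.0784

0.0784


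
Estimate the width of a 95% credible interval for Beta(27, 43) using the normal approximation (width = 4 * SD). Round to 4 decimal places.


For Beta(a,b): Var = ab/((a+b)^2(a+b+1))
Var = 0.0033, SD = 0.0578
Approximate 95% CI width = 4 * 0.0578 = 0.2311

0.2311


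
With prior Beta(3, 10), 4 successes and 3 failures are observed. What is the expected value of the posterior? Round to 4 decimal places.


Posterior = Beta(7, 13)
E[theta] = alpha/(alpha+beta)
= 7/20 = 0.35

0.35


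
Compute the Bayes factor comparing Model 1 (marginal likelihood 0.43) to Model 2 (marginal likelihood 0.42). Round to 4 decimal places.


BF12 = marginal likelihood of M1 / marginal likelihood of M2
= 0.43/0.42
= 1.0238

1.0238


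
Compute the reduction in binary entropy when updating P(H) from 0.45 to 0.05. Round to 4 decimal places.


H_before = -p*log2(p) - (1-p)*log2(1-p) for p=0.45: 0.9928
H_after for p=0.05: 0.2864
Reduction = 0.9928 - 0.2864 = 0.7064

0.7064


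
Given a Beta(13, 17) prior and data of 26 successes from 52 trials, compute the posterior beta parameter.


Number of failures = 52 - 26 = 26
Posterior beta = 17 + 26 = 43

43


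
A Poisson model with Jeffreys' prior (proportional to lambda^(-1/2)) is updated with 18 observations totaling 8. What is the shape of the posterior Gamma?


Posterior = Gamma(0.5 + S, n)
= Gamma(0.5 + 8, 18)
Posterior shape = 0.5 + S = 0.5 + 8 = 8.5

8.5


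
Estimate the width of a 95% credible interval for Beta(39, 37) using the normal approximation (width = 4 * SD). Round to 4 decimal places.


For Beta(a,b): Var = ab/((a+b)^2(a+b+1))
Var = 0.0032, SD = 0.057
Approximate 95% CI width = 4 * 0.057 = 0.2278

0.2278


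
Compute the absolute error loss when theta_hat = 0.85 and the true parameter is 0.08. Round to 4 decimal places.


L = |theta_hat - theta_true|
= |0.85 - 0.08| = 0.77

0.77


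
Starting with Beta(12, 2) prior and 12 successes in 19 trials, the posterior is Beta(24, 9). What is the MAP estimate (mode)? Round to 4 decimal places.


The mode of Beta(a, b) when a > 1 and b > 1 is (a-1)/(a+b-2)
= (24 - 1) / (24 + 9 - 2)
= 23 / 31
= 0.7419

0.7419


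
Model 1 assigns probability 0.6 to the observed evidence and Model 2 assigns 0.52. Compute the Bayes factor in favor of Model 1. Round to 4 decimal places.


BF = P(data|M1) / P(data|M2)
= 0.6 / 0.52 = 1.1538

1.1538


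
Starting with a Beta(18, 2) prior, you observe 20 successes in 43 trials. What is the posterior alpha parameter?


For a Beta-Binomial conjugate model:
Posterior alpha = prior alpha + number of successes
= 18 + 20 = 38

38


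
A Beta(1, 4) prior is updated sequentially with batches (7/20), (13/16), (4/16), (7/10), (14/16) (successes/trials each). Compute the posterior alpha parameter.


Sequential conjugate updating is equivalent to a single batch update.
Total successes across all batches = 45
alpha_posterior = alpha_prior + total_successes = 1 + 45
= 46

46


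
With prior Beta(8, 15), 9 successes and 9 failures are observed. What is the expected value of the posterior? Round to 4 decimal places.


Posterior = Beta(17, 24)
E[theta] = alpha/(alpha+beta)
= 17/41 = 0.4146

0.4146


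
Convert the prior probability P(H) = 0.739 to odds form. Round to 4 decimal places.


P(not H) = 1 - 0.739 = 0.261
Odds = 0.739 / 0.261 = 2.8314

2.8314


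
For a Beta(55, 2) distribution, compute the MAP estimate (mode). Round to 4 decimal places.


MAP = mode = (a-1)/(a+b-2)
= (55-1)/(55+2-2)
= 54/55 = 0.9818

0.9818


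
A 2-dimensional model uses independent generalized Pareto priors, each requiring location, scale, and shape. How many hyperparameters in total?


Per parameter: 3 (location, scale, and shape).
Total = 2 * 3 = 6

6


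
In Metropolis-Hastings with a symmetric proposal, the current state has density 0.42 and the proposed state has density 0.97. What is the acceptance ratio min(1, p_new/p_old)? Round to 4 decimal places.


Ratio = p_new / p_old = 0.97 / 0.42 = 2.3095
Acceptance = min(1, 2.3095) = 1.0

1.0


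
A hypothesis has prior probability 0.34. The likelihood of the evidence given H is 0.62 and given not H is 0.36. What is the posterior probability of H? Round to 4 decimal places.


Using Bayes' theorem:
P(E) = 0.34 * 0.62 + 0.66 * 0.36
P(E) = 0.4484
P(H|E) = (0.34 * 0.62) / 0.4484 = 0.4701

0.4701
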